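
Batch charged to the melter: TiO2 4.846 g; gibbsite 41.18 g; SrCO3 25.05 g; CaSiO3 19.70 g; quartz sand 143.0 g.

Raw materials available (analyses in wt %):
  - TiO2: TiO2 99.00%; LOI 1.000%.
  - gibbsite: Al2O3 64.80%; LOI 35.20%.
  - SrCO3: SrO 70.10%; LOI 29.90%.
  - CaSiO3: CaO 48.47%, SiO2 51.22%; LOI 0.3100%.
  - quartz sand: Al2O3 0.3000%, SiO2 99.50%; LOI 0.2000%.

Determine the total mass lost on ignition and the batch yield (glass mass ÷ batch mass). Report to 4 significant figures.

LOI loss = 22.38 g; glass = 211.4 g; yield = 90.43%

Working values are printed with 4-significant-figure rounding within the worked lines — full float precision is kept at all times — a single rounding produces each reported result — the derived quantities, which include five oxide percentages, glass mass, the yield, the totals, ignition loss, are rebuilt at full float precision, as written in problem or answer, starting from the weights on 211.4 g of glass.
Per-material ignition loss:
  TiO2: 4.846 × 0.01000 = 0.04846 g
  gibbsite: 41.18 × 0.3520 = 14.50 g
  SrCO3: 25.05 × 0.2990 = 7.490 g
  CaSiO3: 19.70 × 0.003100 = 0.06107 g
  quartz sand: 143.0 × 0.002000 = 0.2860 g
Total LOI = 22.38 g
Glass = batch − LOI = 233.8 − 22.38 = 211.4 g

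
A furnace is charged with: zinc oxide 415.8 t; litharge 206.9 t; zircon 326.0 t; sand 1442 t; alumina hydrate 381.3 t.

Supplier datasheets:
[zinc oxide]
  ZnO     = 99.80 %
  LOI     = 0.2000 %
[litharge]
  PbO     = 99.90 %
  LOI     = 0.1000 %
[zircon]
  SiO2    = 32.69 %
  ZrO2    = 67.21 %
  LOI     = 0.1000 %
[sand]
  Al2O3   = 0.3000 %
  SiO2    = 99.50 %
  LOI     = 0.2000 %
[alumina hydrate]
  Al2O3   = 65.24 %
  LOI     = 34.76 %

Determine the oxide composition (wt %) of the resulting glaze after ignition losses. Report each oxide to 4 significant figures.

Glass mass = 2635 t (batch 2772 − LOI 136.8).
Composition: Al2O3 9.604%, SiO2 58.49%, PbO 7.844%, ZrO2 8.314%, ZnO 15.75%

The whole derivation keeps full precision through the solve — values along the way appear, with 4-significant-digit rounding, in the printout. Each reported value is rounded only once; derived quantities are re-derived starting from the weights on 2635 t of glass in full float precision (yield, the five compositions, the totals, LOI, net glass mass), precisely as stated by problem or answer.
Oxide masses out of the charge:
  Al2O3: 1442·0.003000 + 381.3·0.6524 = 253.1 t
  SiO2: 326.0·0.3269 + 1442·0.9950 = 1541 t
  PbO: 206.9·0.9990 = 206.7 t
  ZrO2: 326.0·0.6721 = 219.1 t
  ZnO: 415.8·0.9980 = 415.0 t
LOI: 415.8·0.002000 + 206.9·0.001000 + 326.0·0.001000 + 1442·0.002000 + 381.3·0.3476 = 136.8 t
The glass mass, total less LOI, = 2772 − 136.8 = 2635 t (matching Σ of the oxides)
each wt % is 100 × oxide ÷ glass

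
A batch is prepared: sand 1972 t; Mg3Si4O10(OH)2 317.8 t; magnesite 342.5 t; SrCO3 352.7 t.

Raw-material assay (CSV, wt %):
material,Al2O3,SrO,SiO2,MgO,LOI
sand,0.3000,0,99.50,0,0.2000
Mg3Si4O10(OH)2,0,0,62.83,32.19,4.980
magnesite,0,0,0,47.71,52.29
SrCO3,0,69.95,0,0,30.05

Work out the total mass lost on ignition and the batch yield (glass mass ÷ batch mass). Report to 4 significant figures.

The intermediate values are shown rounded off to 4 significant digits within the worked lines. All internal work carries full precision at all times; a single rounding produces every reported number. The derived quantities, which include the totals, glass mass, the yield, LOI, four oxide percentages, are computed in full float precision, exactly as shown in the question or the answer, from the batch weights on 2680 t of glass.
Material-by-material LOI:
  sand: 1972 × 0.002000 = 3.944 t
  Mg3Si4O10(OH)2: 317.8 × 0.04980 = 15.83 t
  magnesite: 342.5 × 0.5229 = 179.1 t
  SrCO3: 352.7 × 0.3005 = 106.0 t
Total LOI = 304.9 t
Glass = batch − LOI = 2985 − 304.9 = 2680 t

LOI loss = 304.9 t; glass = 2680 t; yield = 89.79%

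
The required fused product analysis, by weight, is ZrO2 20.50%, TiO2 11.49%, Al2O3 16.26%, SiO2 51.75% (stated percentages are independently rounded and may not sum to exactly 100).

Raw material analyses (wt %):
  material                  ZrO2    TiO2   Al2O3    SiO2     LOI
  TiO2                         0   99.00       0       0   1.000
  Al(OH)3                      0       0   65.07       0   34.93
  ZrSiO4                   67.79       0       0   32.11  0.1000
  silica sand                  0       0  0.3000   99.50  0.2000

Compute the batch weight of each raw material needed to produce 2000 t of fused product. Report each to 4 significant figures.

Batch per 2000 t fused product:
  TiO2: 232.1 t
  Al(OH)3: 495.9 t
  ZrSiO4: 604.8 t
  silica sand: 845.0 t
Total batch = 2178 t; LOI loss = 177.8 t; yield = 91.83%

Intermediates are shown, rounded to four significant figures, as written — exact precision is kept through the solve. Each reported result takes just one rounding — the derived quantities are carried at exact precision (the four compositions, ignition loss, the yield, the totals, glass mass) using the weight values for 2000 t of glass exactly as printed in question or answer.
Per-oxide target masses for 2000 t fused product:
  ZrO2: 20.50% × 2000 = 410.0 t
  TiO2: 11.49% × 2000 = 229.8 t
  Al2O3: 16.26% × 2000 = 325.2 t
  SiO2: 51.75% × 2000 = 1035 t
Verifying the oxide balance on the weights just shown, per the basis as stated (every target is met by its sum modulo rounding of the values):
  ZrO2: 604.8·0.6779 = 410.0 t (target 410.0 t)
  TiO2: 232.1·0.9900 = 229.8 t (target 229.8 t)
  Al2O3: 495.9·0.6507 + 845.0·0.003000 = 325.2 t (target 325.2 t)
  SiO2: 604.8·0.3211 + 845.0·0.9950 = 1035 t (target 1035 t)
Mass balance on the glass: batch total minus LOI = 2000 t (per-oxide target masses sum to 2000 t; stated basis 2000 t — gaps are rounding artifacts).
Batch total: Σ batch = 2178 t; LOI loss = Σ batch·LOI = 177.8 t; yield: glass divided by total = 91.83%.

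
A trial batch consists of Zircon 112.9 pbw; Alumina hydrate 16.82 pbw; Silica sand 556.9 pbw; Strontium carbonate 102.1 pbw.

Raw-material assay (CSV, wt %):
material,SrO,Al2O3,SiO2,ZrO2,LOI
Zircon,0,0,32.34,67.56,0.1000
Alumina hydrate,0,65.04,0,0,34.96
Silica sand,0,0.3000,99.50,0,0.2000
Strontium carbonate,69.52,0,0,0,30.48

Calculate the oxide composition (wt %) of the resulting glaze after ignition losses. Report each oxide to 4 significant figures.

All arithmetic keeps full precision in all steps — values along the way appear rounded to four significant figures at each printed step — each reported number includes exactly one rounding — all derived quantities, which include the four compositions, the totals, net glass mass, ignition loss, yield, are carried at full precision, as they appear in question or answer, using the weight values for 750.5 pbw of glass.
Delivered oxide masses:
  SrO: 102.1·0.6952 = 70.98 pbw
  Al2O3: 16.82·0.6504 + 556.9·0.003000 = 12.61 pbw
  SiO2: 112.9·0.3234 + 556.9·0.9950 = 590.6 pbw
  ZrO2: 112.9·0.6756 = 76.28 pbw
LOI: 112.9·0.001000 + 16.82·0.3496 + 556.9·0.002000 + 102.1·0.3048 = 38.23 pbw
Glass = total batch minus LOI = 788.7 − 38.23 = 750.5 pbw (matching Σ of the oxides)
wt % = oxide mass / glass mass × 100

Glass mass = 750.5 pbw (batch 788.7 − LOI 38.23).
Composition: SrO 9.458%, Al2O3 1.680%, SiO2 78.70%, ZrO2 10.16%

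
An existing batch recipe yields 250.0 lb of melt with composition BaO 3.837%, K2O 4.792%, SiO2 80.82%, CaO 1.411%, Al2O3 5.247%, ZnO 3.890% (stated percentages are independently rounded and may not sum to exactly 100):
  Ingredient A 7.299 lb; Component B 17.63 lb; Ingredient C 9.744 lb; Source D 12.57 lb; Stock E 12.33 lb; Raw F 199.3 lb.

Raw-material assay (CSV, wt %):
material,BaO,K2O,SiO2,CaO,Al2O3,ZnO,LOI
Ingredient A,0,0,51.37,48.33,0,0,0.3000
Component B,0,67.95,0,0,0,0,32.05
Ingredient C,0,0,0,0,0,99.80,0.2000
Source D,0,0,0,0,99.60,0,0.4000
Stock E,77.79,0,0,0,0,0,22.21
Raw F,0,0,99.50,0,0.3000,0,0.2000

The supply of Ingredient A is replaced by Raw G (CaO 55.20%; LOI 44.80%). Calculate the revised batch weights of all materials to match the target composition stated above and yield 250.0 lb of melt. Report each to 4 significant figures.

Revised batch per 250.0 lb melt:
  Raw G: 6.390 lb
  Component B: 17.63 lb
  Ingredient C: 9.744 lb
  Source D: 12.56 lb
  Stock E: 12.33 lb
  Raw F: 203.1 lb
Total batch = 261.8 lb; LOI loss = 11.73 lb

Every computation keeps exact precision from start to finish. Intermediates are shown rounded off to 4 significant figures in the printout — each reported figure sees exactly one rounding; the derived quantities (totals, six oxide percentages, net glass mass, yield, ignition loss) are carried in full precision using the weight values for 250.0 lb of glass precisely as stated by problem or answer.
Target oxide masses per 250.0 lb melt:
  BaO: 3.837% × 250.0 = 9.592 lb
  K2O: 4.792% × 250.0 = 11.98 lb
  SiO2: 80.82% × 250.0 = 202.0 lb
  CaO: 1.411% × 250.0 = 3.528 lb
  Al2O3: 5.247% × 250.0 = 13.12 lb
  ZnO: 3.890% × 250.0 = 9.725 lb
Mass-balance tally per oxide working from each reported weight, at the basis given (summed amounts equal target values up to rounding of the answer):
  BaO: 12.33·0.7779 = 9.592 lb (target 9.592 lb)
  K2O: 17.63·0.6795 = 11.98 lb (target 11.98 lb)
  SiO2: 203.1·0.9950 = 202.1 lb (target 202.0 lb)
  CaO: 6.390·0.5520 = 3.527 lb (target 3.528 lb)
  Al2O3: 12.56·0.9960 + 203.1·0.003000 = 13.12 lb (target 13.12 lb)
  ZnO: 9.744·0.9980 = 9.725 lb (target 9.725 lb)
Auditing the glass mass value: total charge less LOI = 250.0 lb (targets for the oxides total 250.0 lb; basis as stated: 250.0 lb — a pure rounding effect).
Batch total: Σ batch = 261.8 lb; loss to ignition Σ batch·LOI = 11.73 lb; yield: glass divided by total = 95.52%.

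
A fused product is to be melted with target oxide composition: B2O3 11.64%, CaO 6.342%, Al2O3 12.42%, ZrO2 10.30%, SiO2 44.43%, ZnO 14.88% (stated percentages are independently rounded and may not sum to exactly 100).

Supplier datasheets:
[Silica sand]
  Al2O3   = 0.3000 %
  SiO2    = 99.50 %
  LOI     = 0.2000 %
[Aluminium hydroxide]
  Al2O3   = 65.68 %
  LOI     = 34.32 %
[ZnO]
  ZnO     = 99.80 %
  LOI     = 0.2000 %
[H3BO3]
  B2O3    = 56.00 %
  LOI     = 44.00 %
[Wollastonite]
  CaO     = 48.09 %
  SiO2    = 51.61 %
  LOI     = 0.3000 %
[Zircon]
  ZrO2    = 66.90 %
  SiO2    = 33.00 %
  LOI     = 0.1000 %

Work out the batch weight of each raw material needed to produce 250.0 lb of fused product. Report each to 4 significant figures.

Values along the way are displayed with 4-significant-digit rounding across the worked steps; the whole derivation maintains full float precision at all times. Each reported figure is rounded a single time — the derived quantities, including the totals, six oxide percentages, LOI, glass mass, yield, are rebuilt using the weight values at 250.0 lb of glass at full float precision, precisely as stated by problem or answer.
Target oxide masses per 250.0 lb fused product:
  B2O3: 11.64% × 250.0 = 29.10 lb
  CaO: 6.342% × 250.0 = 15.86 lb
  Al2O3: 12.42% × 250.0 = 31.05 lb
  ZrO2: 10.30% × 250.0 = 25.75 lb
  SiO2: 44.43% × 250.0 = 111.1 lb
  ZnO: 14.88% × 250.0 = 37.20 lb
Verifying the oxide balance working from each reported weight, relative to the basis at hand (each sum matches its target mass exact up to rounding of places):
  B2O3: 51.96·0.5600 = 29.10 lb (target 29.10 lb)
  CaO: 32.97·0.4809 = 15.86 lb (target 15.86 lb)
  Al2O3: 81.77·0.003000 + 46.90·0.6568 = 31.05 lb (target 31.05 lb)
  ZrO2: 38.49·0.6690 = 25.75 lb (target 25.75 lb)
  SiO2: 81.77·0.9950 + 32.97·0.5161 + 38.49·0.3300 = 111.1 lb (target 111.1 lb)
  ZnO: 37.27·0.9980 = 37.20 lb (target 37.20 lb)
Auditing the glass mass value: total batch − LOI = 250.0 lb (the targets, summed, come to 250.0 lb; against the stated basis, 250.0 lb — rounding explains the deltas).
Batch grand total — Σ batch = 289.4 lb; ignition loss, Σ(batch × LOI) = 39.33 lb; the yield ratio, glass ÷ batch: 86.41%.

Batch per 250.0 lb fused product:
  Silica sand: 81.77 lb
  Aluminium hydroxide: 46.90 lb
  ZnO: 37.27 lb
  H3BO3: 51.96 lb
  Wollastonite: 32.97 lb
  Zircon: 38.49 lb
Total batch = 289.4 lb; LOI loss = 39.33 lb; yield = 86.41%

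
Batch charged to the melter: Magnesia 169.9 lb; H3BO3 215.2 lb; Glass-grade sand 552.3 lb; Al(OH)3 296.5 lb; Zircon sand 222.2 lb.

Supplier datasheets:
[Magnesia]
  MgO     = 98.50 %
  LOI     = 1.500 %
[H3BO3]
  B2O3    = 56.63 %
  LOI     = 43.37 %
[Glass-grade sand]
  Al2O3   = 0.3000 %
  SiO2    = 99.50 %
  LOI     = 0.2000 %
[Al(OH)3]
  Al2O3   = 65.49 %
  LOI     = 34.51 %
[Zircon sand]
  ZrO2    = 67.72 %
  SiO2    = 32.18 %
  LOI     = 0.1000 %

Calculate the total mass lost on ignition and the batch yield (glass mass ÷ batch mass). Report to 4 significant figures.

All internal work maintains full precision from first step to last; working values appear rounded to 4 significant digits between the steps; every reported figure carries a single rounding; derived quantities (ignition loss, the yield, the five compositions, glass mass, the totals) are computed from the weighed amounts per 1257 lb of glass at full float precision as quoted within either problem or answer.
Per-material ignition loss:
  Magnesia: 169.9 × 0.01500 = 2.549 lb
  H3BO3: 215.2 × 0.4337 = 93.33 lb
  Glass-grade sand: 552.3 × 0.002000 = 1.105 lb
  Al(OH)3: 296.5 × 0.3451 = 102.3 lb
  Zircon sand: 222.2 × 0.001000 = 0.2222 lb
Total LOI = 199.5 lb
Glass = batch − LOI = 1456 − 199.5 = 1257 lb

LOI loss = 199.5 lb; glass = 1257 lb; yield = 86.30%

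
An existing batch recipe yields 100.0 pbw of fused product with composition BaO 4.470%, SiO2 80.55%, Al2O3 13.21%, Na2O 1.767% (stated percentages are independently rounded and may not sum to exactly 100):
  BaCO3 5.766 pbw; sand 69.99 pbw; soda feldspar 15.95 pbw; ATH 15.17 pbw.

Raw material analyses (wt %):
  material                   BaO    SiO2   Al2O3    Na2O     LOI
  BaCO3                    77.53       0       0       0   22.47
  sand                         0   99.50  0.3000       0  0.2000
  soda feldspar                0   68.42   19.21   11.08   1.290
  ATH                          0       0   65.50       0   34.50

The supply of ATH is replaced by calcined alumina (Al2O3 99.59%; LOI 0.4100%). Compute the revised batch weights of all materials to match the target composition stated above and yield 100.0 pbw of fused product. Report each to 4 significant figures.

The intermediate values are shown (rounded to 4 significant digits) on the page — the working math runs at exact precision from start to finish — exactly one rounding is applied to each reported number; derived quantities, which include ignition loss, the four compositions, yield, net glass mass, the totals, are rebuilt at exact precision, exactly as shown in either problem or answer, using the weight values on 100.0 pbw of glass.
Per-oxide target masses for 100.0 pbw fused product:
  BaO: 4.470% × 100.0 = 4.470 pbw
  SiO2: 80.55% × 100.0 = 80.55 pbw
  Al2O3: 13.21% × 100.0 = 13.21 pbw
  Na2O: 1.767% × 100.0 = 1.767 pbw
Per-oxide balance check from the weights as reported, under the basis named above (oxide sums agree with the targets net of answer rounding effects):
  BaO: 5.766·0.7753 = 4.470 pbw (target 4.470 pbw)
  SiO2: 69.99·0.9950 + 15.95·0.6842 = 80.55 pbw (target 80.55 pbw)
  Al2O3: 69.99·0.003000 + 15.95·0.1921 + 9.977·0.9959 = 13.21 pbw (target 13.21 pbw)
  Na2O: 15.95·0.1108 = 1.767 pbw (target 1.767 pbw)
Glass-mass bookkeeping: whole batch net of LOI = 100.0 pbw (oxide target masses add up to 100.0 pbw; the stated basis being 100.0 pbw — gaps are rounding artifacts).
Batch grand total — Σ batch = 101.7 pbw; ignition loss, Σ(batch × LOI) = 1.682 pbw; glass ÷ batch gives a yield of 98.35%.

Revised batch per 100.0 pbw fused product:
  BaCO3: 5.766 pbw
  sand: 69.99 pbw
  soda feldspar: 15.95 pbw
  calcined alumina: 9.977 pbw
Total batch = 101.7 pbw; LOI loss = 1.682 pbw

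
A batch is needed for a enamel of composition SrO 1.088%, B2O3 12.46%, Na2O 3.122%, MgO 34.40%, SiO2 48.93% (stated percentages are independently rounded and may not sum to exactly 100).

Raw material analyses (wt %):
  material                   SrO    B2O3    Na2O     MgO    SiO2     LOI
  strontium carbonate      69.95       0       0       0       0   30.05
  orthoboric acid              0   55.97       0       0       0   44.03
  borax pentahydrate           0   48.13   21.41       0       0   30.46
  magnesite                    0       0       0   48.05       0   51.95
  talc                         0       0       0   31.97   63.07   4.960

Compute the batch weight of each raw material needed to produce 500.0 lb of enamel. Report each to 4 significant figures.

Batch per 500.0 lb enamel:
  strontium carbonate: 7.777 lb
  orthoboric acid: 48.61 lb
  borax pentahydrate: 72.91 lb
  magnesite: 99.87 lb
  talc: 387.9 lb
Total batch = 617.1 lb; LOI loss = 117.1 lb; yield = 81.03%

Intermediates appear rounded to four significant figures as written; all internal work holds exact precision at every stage — a single rounding produces each reported result — derived quantities (the yield, net glass mass, totals, ignition loss, five oxide percentages) are recomputed in exact precision using the weight values on 500.0 lb of glass as they appear in question or answer.
The oxide mass targets at 500.0 lb enamel:
  SrO: 1.088% × 500.0 = 5.440 lb
  B2O3: 12.46% × 500.0 = 62.30 lb
  Na2O: 3.122% × 500.0 = 15.61 lb
  MgO: 34.40% × 500.0 = 172.0 lb
  SiO2: 48.93% × 500.0 = 244.6 lb
Mass-balance tally per oxide per the reported batch figures, versus the basis set out (every target is met by its sum within answer rounding):
  SrO: 7.777·0.6995 = 5.440 lb (target 5.440 lb)
  B2O3: 48.61·0.5597 + 72.91·0.4813 = 62.30 lb (target 62.30 lb)
  Na2O: 72.91·0.2141 = 15.61 lb (target 15.61 lb)
  MgO: 99.87·0.4805 + 387.9·0.3197 = 172.0 lb (target 172.0 lb)
  SiO2: 387.9·0.6307 = 244.6 lb (target 244.6 lb)
Consistency of the glass mass: the batch minus its LOI: 500.0 lb (the targets, summed, come to 500.0 lb; basis as stated: 500.0 lb — any gap is answer rounding).
Summing the batch: Σ batch = 617.1 lb; the LOI term Σ batch·LOI equals 117.1 lb; yield = glass ÷ total batch = 81.03%.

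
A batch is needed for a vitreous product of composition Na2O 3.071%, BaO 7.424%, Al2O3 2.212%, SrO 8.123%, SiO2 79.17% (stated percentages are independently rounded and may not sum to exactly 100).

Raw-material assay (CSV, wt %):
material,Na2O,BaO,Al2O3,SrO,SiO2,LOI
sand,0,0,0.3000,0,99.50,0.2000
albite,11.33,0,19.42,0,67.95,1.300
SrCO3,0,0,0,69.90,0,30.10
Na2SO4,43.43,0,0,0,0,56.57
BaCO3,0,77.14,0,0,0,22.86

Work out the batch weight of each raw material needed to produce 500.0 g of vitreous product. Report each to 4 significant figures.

The intermediate values are shown (rounded to four significant digits) at each printed step — the whole derivation holds exact precision from first step to last. Each reported figure carries a single rounding; derived quantities are computed at full float precision (LOI, glass mass, the five compositions, totals, yield) using the weight values for 500.0 g of glass as set out in the problem or answer text.
Target oxide masses per 500.0 g vitreous product:
  Na2O: 3.071% × 500.0 = 15.36 g
  BaO: 7.424% × 500.0 = 37.12 g
  Al2O3: 2.212% × 500.0 = 11.06 g
  SrO: 8.123% × 500.0 = 40.61 g
  SiO2: 79.17% × 500.0 = 395.8 g
A balance pass over the oxides, on the weights just shown, at the basis given (sum by sum, the targets are met net of answer rounding effects):
  Na2O: 51.35·0.1133 + 21.96·0.4343 = 15.36 g (target 15.36 g)
  BaO: 48.12·0.7714 = 37.12 g (target 37.12 g)
  Al2O3: 362.8·0.003000 + 51.35·0.1942 = 11.06 g (target 11.06 g)
  SrO: 58.10·0.6990 = 40.61 g (target 40.61 g)
  SiO2: 362.8·0.9950 + 51.35·0.6795 = 395.9 g (target 395.8 g)
Glass-mass sanity pass: Σ batch − LOI loss = 500.0 g (per-oxide target masses sum to 500.0 g; with the basis standing at 500.0 g — rounding explains the deltas).
Whole-batch sum: Σ batch = 542.3 g; LOI removed, Σ of batch·LOI: 42.30 g; the yield ratio, glass ÷ batch: 92.20%.

Batch per 500.0 g vitreous product:
  sand: 362.8 g
  albite: 51.35 g
  SrCO3: 58.10 g
  Na2SO4: 21.96 g
  BaCO3: 48.12 g
Total batch = 542.3 g; LOI loss = 42.30 g; yield = 92.20%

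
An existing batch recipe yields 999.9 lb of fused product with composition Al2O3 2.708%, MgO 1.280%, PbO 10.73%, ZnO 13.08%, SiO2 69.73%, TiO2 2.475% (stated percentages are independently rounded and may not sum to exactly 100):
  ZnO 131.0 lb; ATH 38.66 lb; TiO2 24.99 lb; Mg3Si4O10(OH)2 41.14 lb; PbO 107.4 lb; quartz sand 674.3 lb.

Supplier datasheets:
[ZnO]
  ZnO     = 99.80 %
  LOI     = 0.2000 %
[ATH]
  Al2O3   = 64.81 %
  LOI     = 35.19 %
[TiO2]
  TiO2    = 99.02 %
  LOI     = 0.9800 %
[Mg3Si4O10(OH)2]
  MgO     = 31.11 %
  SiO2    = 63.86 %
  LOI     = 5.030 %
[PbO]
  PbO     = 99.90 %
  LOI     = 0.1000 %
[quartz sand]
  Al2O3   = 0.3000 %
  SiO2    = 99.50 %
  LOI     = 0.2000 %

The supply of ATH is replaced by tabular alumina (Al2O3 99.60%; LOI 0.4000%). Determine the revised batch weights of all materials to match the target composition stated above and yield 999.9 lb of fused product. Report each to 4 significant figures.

Revised batch per 999.9 lb fused product:
  ZnO: 131.0 lb
  tabular alumina: 25.15 lb
  TiO2: 24.99 lb
  Mg3Si4O10(OH)2: 41.14 lb
  PbO: 107.4 lb
  quartz sand: 674.3 lb
Total batch = 1004 lb; LOI loss = 4.133 lb

All internal work carries full precision from start to finish — rounding to 4 significant digits extends to every in-between result as displayed. Every reported value undergoes a single rounding; the derived quantities (net glass mass, the totals, the six compositions, ignition loss, the yield) are recomputed in exact precision from the weighed amounts at 999.9 lb of glass, as written in the problem or answer text.
Oxide mass targets, per 999.9 lb fused product:
  Al2O3: 2.708% × 999.9 = 27.08 lb
  MgO: 1.280% × 999.9 = 12.80 lb
  PbO: 10.73% × 999.9 = 107.3 lb
  ZnO: 13.08% × 999.9 = 130.8 lb
  SiO2: 69.73% × 999.9 = 697.2 lb
  TiO2: 2.475% × 999.9 = 24.75 lb
A balance pass over the oxides, per the reported batch figures, per the basis as stated (target by target, the sums agree once rounding is allowed for):
  Al2O3: 25.15·0.9960 + 674.3·0.003000 = 27.07 lb (target 27.08 lb)
  MgO: 41.14·0.3111 = 12.80 lb (target 12.80 lb)
  PbO: 107.4·0.9990 = 107.3 lb (target 107.3 lb)
  ZnO: 131.0·0.9980 = 130.7 lb (target 130.8 lb)
  SiO2: 41.14·0.6386 + 674.3·0.9950 = 697.2 lb (target 697.2 lb)
  TiO2: 24.99·0.9902 = 24.75 lb (target 24.75 lb)
Consistency of the glass mass: batch Σ − ignition loss = 999.8 lb (the targets, summed, come to 999.9 lb; against the stated basis, 999.9 lb — any gap is answer rounding).
Batch total: Σ batch = 1004 lb; loss to ignition Σ batch·LOI = 4.133 lb; yield, glass over the total, = 99.59%.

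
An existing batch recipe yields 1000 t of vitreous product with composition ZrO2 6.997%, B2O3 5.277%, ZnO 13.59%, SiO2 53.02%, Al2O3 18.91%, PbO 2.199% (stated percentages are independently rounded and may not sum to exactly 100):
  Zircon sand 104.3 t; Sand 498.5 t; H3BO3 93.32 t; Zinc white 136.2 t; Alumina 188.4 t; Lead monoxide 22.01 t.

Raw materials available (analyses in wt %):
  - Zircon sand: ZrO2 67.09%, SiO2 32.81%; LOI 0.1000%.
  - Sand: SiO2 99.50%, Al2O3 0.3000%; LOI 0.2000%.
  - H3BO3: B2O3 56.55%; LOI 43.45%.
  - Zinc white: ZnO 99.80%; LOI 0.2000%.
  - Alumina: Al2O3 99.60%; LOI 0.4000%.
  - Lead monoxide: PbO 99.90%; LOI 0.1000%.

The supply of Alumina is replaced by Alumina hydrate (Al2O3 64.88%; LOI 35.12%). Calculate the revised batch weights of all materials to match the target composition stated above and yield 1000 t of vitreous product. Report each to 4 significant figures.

All internal work runs at full float precision in every operation; mid-chain values are displayed, with 4-significant-digit rounding, in the working — every reported number is rounded once only; all derived quantities, including glass mass, the yield, ignition loss, six oxide percentages, totals, are carried starting from the weights at 1000 t of glass in exact precision, precisely as stated by problem or answer.
The oxide mass targets at 1000 t vitreous product:
  ZrO2: 6.997% × 1000 = 69.97 t
  B2O3: 5.277% × 1000 = 52.77 t
  ZnO: 13.59% × 1000 = 135.9 t
  SiO2: 53.02% × 1000 = 530.2 t
  Al2O3: 18.91% × 1000 = 189.1 t
  PbO: 2.199% × 1000 = 21.99 t
Oxide-by-oxide audit on the weights just shown, on the stated basis (each sum matches its target mass modulo rounding of the values):
  ZrO2: 104.3·0.6709 = 69.97 t (target 69.97 t)
  B2O3: 93.32·0.5655 = 52.77 t (target 52.77 t)
  ZnO: 136.2·0.9980 = 135.9 t (target 135.9 t)
  SiO2: 104.3·0.3281 + 498.5·0.9950 = 530.2 t (target 530.2 t)
  Al2O3: 498.5·0.003000 + 289.2·0.6488 = 189.1 t (target 189.1 t)
  PbO: 22.01·0.9990 = 21.99 t (target 21.99 t)
Glass-mass sanity pass: Σ batch − LOI loss = 1000 t (targets for the oxides total 999.9 t; stated basis 1000 t — any gap is answer rounding).
Batch grand total — Σ batch = 1144 t; loss to ignition Σ batch·LOI = 143.5 t; yield: glass divided by total = 87.45%.

Revised batch per 1000 t vitreous product:
  Zircon sand: 104.3 t
  Sand: 498.5 t
  H3BO3: 93.32 t
  Zinc white: 136.2 t
  Alumina hydrate: 289.2 t
  Lead monoxide: 22.01 t
Total batch = 1144 t; LOI loss = 143.5 t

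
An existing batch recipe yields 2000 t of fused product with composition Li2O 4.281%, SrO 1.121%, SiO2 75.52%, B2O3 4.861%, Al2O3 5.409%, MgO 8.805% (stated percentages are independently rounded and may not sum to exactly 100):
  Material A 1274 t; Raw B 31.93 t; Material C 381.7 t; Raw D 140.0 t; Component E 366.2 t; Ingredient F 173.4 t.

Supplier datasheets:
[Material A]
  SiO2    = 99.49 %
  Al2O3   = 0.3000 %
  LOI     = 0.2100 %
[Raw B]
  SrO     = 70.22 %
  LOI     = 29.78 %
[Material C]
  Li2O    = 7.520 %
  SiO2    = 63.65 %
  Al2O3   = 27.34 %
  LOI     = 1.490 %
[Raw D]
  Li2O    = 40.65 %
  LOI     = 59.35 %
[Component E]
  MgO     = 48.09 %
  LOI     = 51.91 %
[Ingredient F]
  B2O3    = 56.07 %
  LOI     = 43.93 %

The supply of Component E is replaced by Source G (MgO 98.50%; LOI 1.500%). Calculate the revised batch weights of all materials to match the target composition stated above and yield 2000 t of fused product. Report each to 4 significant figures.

Revised batch per 2000 t fused product:
  Material A: 1274 t
  Raw B: 31.93 t
  Material C: 381.7 t
  Raw D: 140.0 t
  Source G: 178.8 t
  Ingredient F: 173.4 t
Total batch = 2180 t; LOI loss = 179.8 t

Mid-chain values are printed with 4-significant-digit rounding alongside each step — the working math holds full float precision throughout — every reported result is rounded once only; derived quantities, which include ignition loss, yield, six oxide percentages, totals, net glass mass, are carried at full precision, precisely as stated by the problem or answer text, from the batch weights for 2000 t of glass.
Oxide mass targets, per 2000 t fused product:
  Li2O: 4.281% × 2000 = 85.62 t
  SrO: 1.121% × 2000 = 22.42 t
  SiO2: 75.52% × 2000 = 1510 t
  B2O3: 4.861% × 2000 = 97.22 t
  Al2O3: 5.409% × 2000 = 108.2 t
  MgO: 8.805% × 2000 = 176.1 t
Balance tally, oxide-wise, given the weights on record, versus the basis set out (each sum matches its target mass inside rounding margins):
  Li2O: 381.7·0.07520 + 140.0·0.4065 = 85.61 t (target 85.62 t)
  SrO: 31.93·0.7022 = 22.42 t (target 22.42 t)
  SiO2: 1274·0.9949 + 381.7·0.6365 = 1510 t (target 1510 t)
  B2O3: 173.4·0.5607 = 97.23 t (target 97.22 t)
  Al2O3: 1274·0.003000 + 381.7·0.2734 = 108.2 t (target 108.2 t)
  MgO: 178.8·0.9850 = 176.1 t (target 176.1 t)
Mass balance on the glass: batch Σ − ignition loss = 2000 t (summing oxide targets gives 2000 t; against the stated basis, 2000 t — rounding explains the deltas).
Whole-batch sum: Σ batch = 2180 t; loss to ignition Σ batch·LOI = 179.8 t; yield = glass ÷ total batch = 91.75%.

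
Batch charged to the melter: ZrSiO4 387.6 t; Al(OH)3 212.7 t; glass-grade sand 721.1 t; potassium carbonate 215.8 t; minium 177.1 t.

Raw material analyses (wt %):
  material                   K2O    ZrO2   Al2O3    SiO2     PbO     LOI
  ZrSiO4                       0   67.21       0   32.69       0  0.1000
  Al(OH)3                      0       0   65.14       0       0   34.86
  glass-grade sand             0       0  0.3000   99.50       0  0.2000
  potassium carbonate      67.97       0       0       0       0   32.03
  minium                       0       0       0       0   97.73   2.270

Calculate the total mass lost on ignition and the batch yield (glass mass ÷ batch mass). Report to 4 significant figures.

LOI loss = 149.1 t; glass = 1565 t; yield = 91.30%

The working math keeps exact precision through every step — mid-chain values appear, rounded to 4 significant digits, in the printout; each reported number is rounded only once — the derived quantities (yield, five oxide percentages, ignition loss, the totals, glass mass) are carried at full float precision from the batch weights for 1565 t of glass precisely as stated by the question or the answer.
Each material's LOI contribution:
  ZrSiO4: 387.6 × 0.001000 = 0.3876 t
  Al(OH)3: 212.7 × 0.3486 = 74.15 t
  glass-grade sand: 721.1 × 0.002000 = 1.442 t
  potassium carbonate: 215.8 × 0.3203 = 69.12 t
  minium: 177.1 × 0.02270 = 4.020 t
Total LOI = 149.1 t
Glass = batch − LOI = 1714 − 149.1 = 1565 t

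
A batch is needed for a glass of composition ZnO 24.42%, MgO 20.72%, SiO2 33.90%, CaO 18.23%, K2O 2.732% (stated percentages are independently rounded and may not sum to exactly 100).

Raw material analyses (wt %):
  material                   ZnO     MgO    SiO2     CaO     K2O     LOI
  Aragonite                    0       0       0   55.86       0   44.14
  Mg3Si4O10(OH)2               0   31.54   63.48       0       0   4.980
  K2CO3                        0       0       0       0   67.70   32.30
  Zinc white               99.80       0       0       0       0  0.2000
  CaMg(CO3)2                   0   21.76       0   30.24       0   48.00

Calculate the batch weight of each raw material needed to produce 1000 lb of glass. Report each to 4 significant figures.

Batch per 1000 lb glass:
  Aragonite: 229.9 lb
  Mg3Si4O10(OH)2: 534.0 lb
  K2CO3: 40.35 lb
  Zinc white: 244.7 lb
  CaMg(CO3)2: 178.2 lb
Total batch = 1227 lb; LOI loss = 227.1 lb; yield = 81.49%

Working values appear, rounded to four significant figures, in the printout. Exact precision is kept in every operation; each reported value receives exactly one rounding; the derived quantities, including the yield, LOI, totals, five oxide percentages, net glass mass, are recomputed from the weighed amounts per 1000 lb of glass at full precision as written in problem or answer.
Target oxide masses per 1000 lb glass:
  ZnO: 24.42% × 1000 = 244.2 lb
  MgO: 20.72% × 1000 = 207.2 lb
  SiO2: 33.90% × 1000 = 339.0 lb
  CaO: 18.23% × 1000 = 182.3 lb
  K2O: 2.732% × 1000 = 27.32 lb
Checking each oxide sum from the weights as reported, at the basis given (delivered sums recover each target within answer rounding):
  ZnO: 244.7·0.9980 = 244.2 lb (target 244.2 lb)
  MgO: 534.0·0.3154 + 178.2·0.2176 = 207.2 lb (target 207.2 lb)
  SiO2: 534.0·0.6348 = 339.0 lb (target 339.0 lb)
  CaO: 229.9·0.5586 + 178.2·0.3024 = 182.3 lb (target 182.3 lb)
  K2O: 40.35·0.6770 = 27.32 lb (target 27.32 lb)
Glass-mass closure: the batch minus its LOI: 1000 lb (oxide target masses add up to 1000 lb; against the stated basis, 1000 lb — gaps are rounding artifacts).
Total batch = Σ batch = 1227 lb; ignition loss, Σ(batch × LOI) = 227.1 lb; yield, glass over the total, = 81.49%.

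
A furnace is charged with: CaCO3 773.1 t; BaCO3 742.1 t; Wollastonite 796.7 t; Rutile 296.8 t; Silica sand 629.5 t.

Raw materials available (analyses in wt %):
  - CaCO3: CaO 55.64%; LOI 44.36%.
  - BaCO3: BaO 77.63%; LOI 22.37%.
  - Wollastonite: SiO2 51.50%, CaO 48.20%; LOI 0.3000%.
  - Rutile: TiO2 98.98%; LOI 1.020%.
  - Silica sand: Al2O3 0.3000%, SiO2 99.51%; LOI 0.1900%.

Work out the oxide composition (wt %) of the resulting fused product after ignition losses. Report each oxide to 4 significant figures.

Glass mass = 2723 t (batch 3238 − LOI 515.6).
Composition: Al2O3 0.06936%, TiO2 10.79%, BaO 21.16%, SiO2 38.08%, CaO 29.90%

Mid-chain values are displayed with 4-significant-digit rounding at each printed step. Each numeric step maintains exact precision at each step; every reported value is rounded just once. All derived quantities (the totals, the yield, five oxide percentages, glass mass, ignition loss) are computed from the weighed amounts per 2723 t of glass in exact precision as quoted within the problem or the answer.
What the batch supplies per oxide:
  Al2O3: 629.5·0.003000 = 1.889 t
  TiO2: 296.8·0.9898 = 293.8 t
  BaO: 742.1·0.7763 = 576.1 t
  SiO2: 796.7·0.5150 + 629.5·0.9951 = 1037 t
  CaO: 773.1·0.5564 + 796.7·0.4820 = 814.2 t
LOI: 773.1·0.4436 + 742.1·0.2237 + 796.7·0.003000 + 296.8·0.01020 + 629.5·0.001900 = 515.6 t
The glass mass, total less LOI, = 3238 − 515.6 = 2723 t (= Σ oxide masses)
each wt % is 100 × oxide ÷ glass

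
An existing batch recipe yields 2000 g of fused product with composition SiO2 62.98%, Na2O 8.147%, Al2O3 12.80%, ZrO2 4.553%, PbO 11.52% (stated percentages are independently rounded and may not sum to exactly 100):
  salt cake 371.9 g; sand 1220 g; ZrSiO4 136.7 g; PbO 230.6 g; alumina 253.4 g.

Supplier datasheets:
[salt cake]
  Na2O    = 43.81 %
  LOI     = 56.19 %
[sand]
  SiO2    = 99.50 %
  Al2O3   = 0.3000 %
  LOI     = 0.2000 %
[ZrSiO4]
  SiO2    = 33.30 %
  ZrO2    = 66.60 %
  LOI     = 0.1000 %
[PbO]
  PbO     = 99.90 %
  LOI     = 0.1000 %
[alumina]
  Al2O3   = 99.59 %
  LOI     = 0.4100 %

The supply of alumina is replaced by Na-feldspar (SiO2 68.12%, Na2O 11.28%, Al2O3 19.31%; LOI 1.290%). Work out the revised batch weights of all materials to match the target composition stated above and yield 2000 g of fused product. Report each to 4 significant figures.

Revised batch per 2000 g fused product:
  salt cake: 31.84 g
  sand: 315.9 g
  ZrSiO4: 136.7 g
  PbO: 230.6 g
  Na-feldspar: 1321 g
Total batch = 2036 g; LOI loss = 35.93 g

In-progress results appear rounded off to 4 significant figures across the worked steps. Each numeric step maintains full float precision in all steps. Every reported value is rounded once only; derived quantities (net glass mass, yield, the totals, LOI, the five compositions) are carried in full precision using the weight values at 2000 g of glass as quoted within either problem or answer.
The oxide mass targets at 2000 g fused product:
  SiO2: 62.98% × 2000 = 1260 g
  Na2O: 8.147% × 2000 = 162.9 g
  Al2O3: 12.80% × 2000 = 256.0 g
  ZrO2: 4.553% × 2000 = 91.06 g
  PbO: 11.52% × 2000 = 230.4 g
Per-oxide balance check from the weights as reported, against the basis in use (oxide sums agree with the targets modulo rounding of the values):
  SiO2: 315.9·0.9950 + 136.7·0.3330 + 1321·0.6812 = 1260 g (target 1260 g)
  Na2O: 31.84·0.4381 + 1321·0.1128 = 163.0 g (target 162.9 g)
  Al2O3: 315.9·0.003000 + 1321·0.1931 = 256.0 g (target 256.0 g)
  ZrO2: 136.7·0.6660 = 91.04 g (target 91.06 g)
  PbO: 230.6·0.9990 = 230.4 g (target 230.4 g)
Glass-mass bookkeeping: Σ batch − LOI loss = 2000 g (the targets, summed, come to 2000 g; basis as stated: 2000 g — gaps are rounding artifacts).
Batch total: Σ batch = 2036 g; ignition loss, Σ(batch × LOI) = 35.93 g; as yield: glass ÷ batch → 98.24%.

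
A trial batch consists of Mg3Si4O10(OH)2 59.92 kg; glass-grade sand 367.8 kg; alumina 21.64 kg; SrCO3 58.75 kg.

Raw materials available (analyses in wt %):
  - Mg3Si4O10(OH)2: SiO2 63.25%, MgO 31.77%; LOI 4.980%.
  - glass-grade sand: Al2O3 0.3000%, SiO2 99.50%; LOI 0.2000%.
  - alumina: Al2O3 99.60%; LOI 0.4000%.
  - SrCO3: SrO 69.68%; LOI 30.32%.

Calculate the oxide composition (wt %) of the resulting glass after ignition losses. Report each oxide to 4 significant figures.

Intermediates are shown rounded to 4 significant figures across the worked steps. All internal work keeps exact precision at all times — a single rounding yields each reported result; derived quantities, including the four compositions, totals, LOI, net glass mass, yield, are computed from the batch weights per 486.5 kg of glass in full float precision as quoted within problem or answer.
Oxide masses out of the charge:
  SrO: 58.75·0.6968 = 40.94 kg
  Al2O3: 367.8·0.003000 + 21.64·0.9960 = 22.66 kg
  SiO2: 59.92·0.6325 + 367.8·0.9950 = 403.9 kg
  MgO: 59.92·0.3177 = 19.04 kg
LOI: 59.92·0.04980 + 367.8·0.002000 + 21.64·0.004000 + 58.75·0.3032 = 21.62 kg
Resulting glass, batch − LOI: 508.1 − 21.62 = 486.5 kg (= the summed oxide contributions)
each oxide over glass, ×100, is wt %

Glass mass = 486.5 kg (batch 508.1 − LOI 21.62).
Composition: SrO 8.415%, Al2O3 4.657%, SiO2 83.02%, MgO 3.913%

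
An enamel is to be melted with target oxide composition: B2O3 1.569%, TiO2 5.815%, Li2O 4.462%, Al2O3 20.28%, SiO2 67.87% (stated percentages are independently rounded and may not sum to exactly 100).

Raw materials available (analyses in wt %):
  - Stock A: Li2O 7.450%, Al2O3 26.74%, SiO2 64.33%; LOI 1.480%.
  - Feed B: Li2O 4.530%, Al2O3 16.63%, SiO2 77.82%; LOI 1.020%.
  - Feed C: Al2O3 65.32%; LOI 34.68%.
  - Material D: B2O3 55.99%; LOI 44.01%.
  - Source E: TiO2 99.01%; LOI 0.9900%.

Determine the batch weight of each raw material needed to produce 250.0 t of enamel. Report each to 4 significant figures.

Working values are printed rounded to four significant figures between the steps; every computation keeps full float precision from first step to last — a single rounding yields each reported value — the derived quantities, including the five compositions, yield, totals, ignition loss, net glass mass, are computed from the weighed amounts for 250.0 t of glass in exact precision as quoted within the question or the answer.
The oxide mass targets at 250.0 t enamel:
  B2O3: 1.569% × 250.0 = 3.922 t
  TiO2: 5.815% × 250.0 = 14.54 t
  Li2O: 4.462% × 250.0 = 11.16 t
  Al2O3: 20.28% × 250.0 = 50.70 t
  SiO2: 67.87% × 250.0 = 169.7 t
Verifying the oxide balance per the reported batch figures, per the basis as stated (every target is met by its sum up to rounding of the answer):
  B2O3: 7.006·0.5599 = 3.923 t (target 3.922 t)
  TiO2: 14.68·0.9901 = 14.53 t (target 14.54 t)
  Li2O: 34.49·0.07450 + 189.5·0.04530 = 11.15 t (target 11.16 t)
  Al2O3: 34.49·0.2674 + 189.5·0.1663 + 15.25·0.6532 = 50.70 t (target 50.70 t)
  SiO2: 34.49·0.6433 + 189.5·0.7782 = 169.7 t (target 169.7 t)
Glass-mass sanity pass: batch Σ − ignition loss = 250.0 t (per-oxide target masses sum to 250.0 t; against the stated basis, 250.0 t — a pure rounding effect).
Whole-batch sum: Σ batch = 260.9 t; ignition loss, Σ(batch × LOI) = 10.96 t; glass ÷ batch gives a yield of 95.80%.

Batch per 250.0 t enamel:
  Stock A: 34.49 t
  Feed B: 189.5 t
  Feed C: 15.25 t
  Material D: 7.006 t
  Source E: 14.68 t
Total batch = 260.9 t; LOI loss = 10.96 t; yield = 95.80%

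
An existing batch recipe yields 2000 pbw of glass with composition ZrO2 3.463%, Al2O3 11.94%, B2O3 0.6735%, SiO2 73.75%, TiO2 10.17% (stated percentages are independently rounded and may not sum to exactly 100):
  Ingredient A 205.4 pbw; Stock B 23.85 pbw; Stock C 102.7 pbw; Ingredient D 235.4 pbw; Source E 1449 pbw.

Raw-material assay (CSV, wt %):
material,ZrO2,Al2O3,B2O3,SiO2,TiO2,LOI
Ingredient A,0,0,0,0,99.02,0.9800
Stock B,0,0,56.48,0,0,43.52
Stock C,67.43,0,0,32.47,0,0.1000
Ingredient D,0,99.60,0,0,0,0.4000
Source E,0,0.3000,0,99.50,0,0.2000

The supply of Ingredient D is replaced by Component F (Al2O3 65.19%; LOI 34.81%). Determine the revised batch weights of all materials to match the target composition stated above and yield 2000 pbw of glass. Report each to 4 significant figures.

Revised batch per 2000 pbw glass:
  Ingredient A: 205.4 pbw
  Stock B: 23.85 pbw
  Stock C: 102.7 pbw
  Component F: 359.6 pbw
  Source E: 1449 pbw
Total batch = 2141 pbw; LOI loss = 140.6 pbw

Rounding to 4 significant figures extends to each intermediate as displayed; all internal work carries full precision all the way through — every reported number undergoes a single rounding — all derived quantities (LOI, glass mass, the totals, the five compositions, yield) are rebuilt from the batch weights for 2000 pbw of glass in full float precision exactly as shown in either problem or answer.
The oxide mass targets at 2000 pbw glass:
  ZrO2: 3.463% × 2000 = 69.26 pbw
  Al2O3: 11.94% × 2000 = 238.8 pbw
  B2O3: 0.6735% × 2000 = 13.47 pbw
  SiO2: 73.75% × 2000 = 1475 pbw
  TiO2: 10.17% × 2000 = 203.4 pbw
Sums-versus-targets review working from each reported weight, per the basis as stated (sum by sum, the targets are met net of answer rounding effects):
  ZrO2: 102.7·0.6743 = 69.25 pbw (target 69.26 pbw)
  Al2O3: 359.6·0.6519 + 1449·0.003000 = 238.8 pbw (target 238.8 pbw)
  B2O3: 23.85·0.5648 = 13.47 pbw (target 13.47 pbw)
  SiO2: 102.7·0.3247 + 1449·0.9950 = 1475 pbw (target 1475 pbw)
  TiO2: 205.4·0.9902 = 203.4 pbw (target 203.4 pbw)
Glass-mass closure: total charge less LOI = 2000 pbw (targets for the oxides total 2000 pbw; versus the stated basis of 2000 pbw — any gap is answer rounding).
Batch total: Σ batch = 2141 pbw; the LOI term Σ batch·LOI equals 140.6 pbw; glass ÷ batch gives a yield of 93.43%.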